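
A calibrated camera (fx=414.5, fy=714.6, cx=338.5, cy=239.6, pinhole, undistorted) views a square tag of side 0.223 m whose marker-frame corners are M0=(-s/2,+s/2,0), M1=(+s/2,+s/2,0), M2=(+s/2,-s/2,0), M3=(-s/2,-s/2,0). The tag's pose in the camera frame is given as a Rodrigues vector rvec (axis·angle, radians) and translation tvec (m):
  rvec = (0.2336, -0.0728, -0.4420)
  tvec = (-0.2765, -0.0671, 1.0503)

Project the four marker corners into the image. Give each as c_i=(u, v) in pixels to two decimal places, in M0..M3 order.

Intrinsics K: fx=414.5, fy=714.6, cx=338.5, cy=239.6
Marker side s = 0.223 m; corners in marker frame (Z=0):
  M0 = (-0.1115, +0.1115, 0)
  M1 = (+0.1115, +0.1115, 0)
  M2 = (+0.1115, -0.1115, 0)
  M3 = (-0.1115, -0.1115, 0)
rvec = (0.2336, -0.0728, -0.4420), |rvec| = θ = 0.50521 rad = 28.946°
Rodrigues: sinθ=0.48399, 1−cosθ=0.12493; R = I + sinθ·[k]× + (1−cosθ)·[k]×²:
    [+0.90178 +0.41511 -0.12028]
    [-0.43176 +0.87767 -0.20804]
    [+0.01921 +0.23954 +0.97070]
t = (-0.2765, -0.0671, 1.0503) m
M0: Pc = R·M0+t = (-0.33076, +0.07890, +1.07487); u = 414.5·(-0.33076)/1.07487 + 338.5 = 210.9478, v = 714.6·(+0.07890)/1.07487 + 239.6 = 292.0557
M1: Pc = R·M1+t = (-0.12967, -0.01738, +1.07915); u = 414.5·(-0.12967)/1.07915 + 338.5 = 288.6955, v = 714.6·(-0.01738)/1.07915 + 239.6 = 228.0904
M2: Pc = R·M2+t = (-0.22224, -0.21310, +1.02573); u = 414.5·(-0.22224)/1.02573 + 338.5 = 248.6941, v = 714.6·(-0.21310)/1.02573 + 239.6 = 91.1381
M3: Pc = R·M3+t = (-0.42333, -0.11682, +1.02145); u = 414.5·(-0.42333)/1.02145 + 338.5 = 166.7129, v = 714.6·(-0.11682)/1.02145 + 239.6 = 157.8743

c0=(210.95, 292.06) c1=(288.70, 228.09) c2=(248.69, 91.14) c3=(166.71, 157.87)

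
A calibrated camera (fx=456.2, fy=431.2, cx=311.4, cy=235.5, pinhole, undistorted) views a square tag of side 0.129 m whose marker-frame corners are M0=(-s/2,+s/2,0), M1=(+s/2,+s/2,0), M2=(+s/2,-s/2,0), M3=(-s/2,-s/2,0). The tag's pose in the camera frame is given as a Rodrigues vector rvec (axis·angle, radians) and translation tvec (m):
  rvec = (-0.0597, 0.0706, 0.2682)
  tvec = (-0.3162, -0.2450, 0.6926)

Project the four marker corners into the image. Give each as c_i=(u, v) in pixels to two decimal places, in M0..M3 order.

c0=(51.61, 111.40) c1=(130.52, 130.92) c2=(154.91, 54.38) c3=(76.38, 36.13)

Intrinsics K: fx=456.2, fy=431.2, cx=311.4, cy=235.5
Marker side s = 0.129 m; corners in marker frame (Z=0):
  M0 = (-0.0645, +0.0645, 0)
  M1 = (+0.0645, +0.0645, 0)
  M2 = (+0.0645, -0.0645, 0)
  M3 = (-0.0645, -0.0645, 0)
rvec = (-0.0597, 0.0706, 0.2682), |rvec| = θ = 0.28369 rad = 16.254°
Rodrigues: sinθ=0.27990, 1−cosθ=0.03997; R = I + sinθ·[k]× + (1−cosθ)·[k]×²:
    [+0.96180 -0.26671 +0.06170]
    [+0.26252 +0.96250 +0.06831]
    [-0.07761 -0.04950 +0.99575]
t = (-0.3162, -0.2450, 0.6926) m
M0: Pc = R·M0+t = (-0.39544, -0.19985, +0.69441); u = 456.2·(-0.39544)/0.69441 + 311.4 = 51.6134, v = 431.2·(-0.19985)/0.69441 + 235.5 = 111.4012
M1: Pc = R·M1+t = (-0.27137, -0.16599, +0.68440); u = 456.2·(-0.27137)/0.68440 + 311.4 = 130.5157, v = 431.2·(-0.16599)/0.68440 + 235.5 = 130.9225
M2: Pc = R·M2+t = (-0.23696, -0.29015, +0.69079); u = 456.2·(-0.23696)/0.69079 + 311.4 = 154.9094, v = 431.2·(-0.29015)/0.69079 + 235.5 = 54.3846
M3: Pc = R·M3+t = (-0.36103, -0.32401, +0.70080); u = 456.2·(-0.36103)/0.70080 + 311.4 = 76.3775, v = 431.2·(-0.32401)/0.70080 + 235.5 = 36.1346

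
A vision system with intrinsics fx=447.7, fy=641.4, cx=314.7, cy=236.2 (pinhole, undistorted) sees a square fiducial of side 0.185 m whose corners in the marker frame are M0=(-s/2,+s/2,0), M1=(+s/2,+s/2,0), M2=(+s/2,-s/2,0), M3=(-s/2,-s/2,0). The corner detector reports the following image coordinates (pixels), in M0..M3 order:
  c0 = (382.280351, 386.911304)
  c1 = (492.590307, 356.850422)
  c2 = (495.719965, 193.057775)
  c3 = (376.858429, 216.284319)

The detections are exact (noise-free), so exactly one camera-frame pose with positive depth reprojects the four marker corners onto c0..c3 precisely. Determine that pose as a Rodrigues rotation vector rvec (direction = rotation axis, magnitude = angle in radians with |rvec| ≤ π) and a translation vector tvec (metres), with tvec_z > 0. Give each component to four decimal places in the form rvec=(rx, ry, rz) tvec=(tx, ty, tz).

rvec=(0.2609, -0.2083, -0.1103) tvec=(0.1841, 0.0570, 0.6664)

Intrinsics K: fx=447.7, fy=641.4, cx=314.7, cy=236.2
Marker side s = 0.185 m; corners in marker frame (Z=0):
  M0 = (-0.0925, +0.0925, 0)
  M1 = (+0.0925, +0.0925, 0)
  M2 = (+0.0925, -0.0925, 0)
  M3 = (-0.0925, -0.0925, 0)
Detected image corners:
  c0 = (382.280351, 386.911304) px
  c1 = (492.590307, 356.850422) px
  c2 = (495.719965, 193.057775) px
  c3 = (376.858429, 216.284319) px
Planar DLT: solve 8×8 A·h = b for H (H[2,2]=1):
  H  [+742.92718 +180.57575 +438.39261]
  H  [-62.61485 +1018.82191 +291.02276]
  H  [+0.28476 +0.40056 +1.00000]
B = K⁻¹H; ‖b₁‖=1.500515, ‖b₂‖=1.500515; λ = 2/(‖b₁‖+‖b₂‖) = 0.666438, sign → tz>0 ⇒ λ=+0.666438
r₁ = λ·B[:,0] = (+0.97251,-0.13495,+0.18978); r₂ = λ·B[:,1] = (+0.08116,+0.96029,+0.26695)
r₃ = r₁×r₂ = (-0.21826,-0.24421,+0.94484); SVD([r₁ r₂ r₃]) → R = UVᵀ:
  R  [+0.97251 +0.08116 -0.21826]
  R  [-0.13495 +0.96029 -0.24421]
  R  [+0.18978 +0.26695 +0.94484]
t = (+0.18413, +0.05696, +0.66644) m
tr R = 2.877638; θ = arccos((tr R − 1)/2) = 0.351611 rad = 20.146°
axis k = ((R−Rᵀ)₃₂, (R−Rᵀ)₁₃, (R−Rᵀ)₂₁) / (2 sinθ) = (+0.742073, -0.592370, -0.313728)
rvec = θ·k = (+0.260921, -0.208284, -0.110310)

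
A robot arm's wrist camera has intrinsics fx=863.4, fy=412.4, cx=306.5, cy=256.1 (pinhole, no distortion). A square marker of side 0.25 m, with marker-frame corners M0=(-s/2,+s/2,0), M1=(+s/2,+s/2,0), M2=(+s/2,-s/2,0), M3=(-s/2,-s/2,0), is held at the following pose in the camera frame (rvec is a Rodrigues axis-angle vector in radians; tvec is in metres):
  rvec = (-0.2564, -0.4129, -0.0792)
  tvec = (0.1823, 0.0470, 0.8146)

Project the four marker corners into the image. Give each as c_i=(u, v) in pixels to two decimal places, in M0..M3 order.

c0=(405.30, 351.82) c1=(628.96, 337.22) c2=(577.34, 220.77) c3=(363.30, 219.38)

Intrinsics K: fx=863.4, fy=412.4, cx=306.5, cy=256.1
Marker side s = 0.25 m; corners in marker frame (Z=0):
  M0 = (-0.1250, +0.1250, 0)
  M1 = (+0.1250, +0.1250, 0)
  M2 = (+0.1250, -0.1250, 0)
  M3 = (-0.1250, -0.1250, 0)
rvec = (-0.2564, -0.4129, -0.0792), |rvec| = θ = 0.49244 rad = 28.215°
Rodrigues: sinθ=0.47278, 1−cosθ=0.11882; R = I + sinθ·[k]× + (1−cosθ)·[k]×²:
    [+0.91339 +0.12791 -0.38646]
    [-0.02416 +0.96471 +0.26219]
    [+0.40636 -0.23014 +0.88425]
t = (0.1823, 0.0470, 0.8146) m
M0: Pc = R·M0+t = (+0.08411, +0.17061, +0.73504); u = 863.4·(+0.08411)/0.73504 + 306.5 = 405.3041, v = 412.4·(+0.17061)/0.73504 + 256.1 = 351.8224
M1: Pc = R·M1+t = (+0.31246, +0.16457, +0.83663); u = 863.4·(+0.31246)/0.83663 + 306.5 = 628.9616, v = 412.4·(+0.16457)/0.83663 + 256.1 = 337.2211
M2: Pc = R·M2+t = (+0.28049, -0.07661, +0.89416); u = 863.4·(+0.28049)/0.89416 + 306.5 = 577.3354, v = 412.4·(-0.07661)/0.89416 + 256.1 = 220.7664
M3: Pc = R·M3+t = (+0.05214, -0.07057, +0.79257); u = 863.4·(+0.05214)/0.79257 + 306.5 = 363.2964, v = 412.4·(-0.07057)/0.79257 + 256.1 = 219.3809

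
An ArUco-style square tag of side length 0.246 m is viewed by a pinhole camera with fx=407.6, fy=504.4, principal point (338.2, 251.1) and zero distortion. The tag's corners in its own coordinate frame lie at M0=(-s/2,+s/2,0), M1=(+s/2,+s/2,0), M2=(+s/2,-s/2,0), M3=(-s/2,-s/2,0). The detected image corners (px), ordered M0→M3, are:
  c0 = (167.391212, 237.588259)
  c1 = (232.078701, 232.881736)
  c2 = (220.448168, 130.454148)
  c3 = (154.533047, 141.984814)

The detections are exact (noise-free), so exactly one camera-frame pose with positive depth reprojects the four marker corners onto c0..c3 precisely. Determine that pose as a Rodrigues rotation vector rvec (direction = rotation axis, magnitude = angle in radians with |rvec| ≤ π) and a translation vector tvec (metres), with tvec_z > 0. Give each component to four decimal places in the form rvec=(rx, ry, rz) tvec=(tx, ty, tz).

Intrinsics K: fx=407.6, fy=504.4, cx=338.2, cy=251.1
Marker side s = 0.246 m; corners in marker frame (Z=0):
  M0 = (-0.1230, +0.1230, 0)
  M1 = (+0.1230, +0.1230, 0)
  M2 = (+0.1230, -0.1230, 0)
  M3 = (-0.1230, -0.1230, 0)
Detected image corners:
  c0 = (167.391212, 237.588259) px
  c1 = (232.078701, 232.881736) px
  c2 = (220.448168, 130.454148) px
  c3 = (154.533047, 141.984814) px
Planar DLT: solve 8×8 A·h = b for H (H[2,2]=1):
  H  [+213.18659 +74.44542 +192.62510]
  H  [-82.88552 +425.62929 +186.63529]
  H  [-0.26975 +0.12700 +1.00000]
B = K⁻¹H; ‖b₁‖=0.794639, ‖b₂‖=0.794639; λ = 2/(‖b₁‖+‖b₂‖) = 1.258433, sign → tz>0 ⇒ λ=+1.258433
r₁ = λ·B[:,0] = (+0.93986,-0.03780,-0.33946); r₂ = λ·B[:,1] = (+0.09724,+0.98235,+0.15982)
r₃ = r₁×r₂ = (+0.32743,-0.18322,+0.92694); SVD([r₁ r₂ r₃]) → R = UVᵀ:
  R  [+0.93986 +0.09724 +0.32743]
  R  [-0.03780 +0.98235 -0.18322]
  R  [-0.33946 +0.15982 +0.92694]
t = (-0.44945, -0.16083, +1.25843) m
tr R = 2.849148; θ = arccos((tr R − 1)/2) = 0.390880 rad = 22.396°
axis k = ((R−Rᵀ)₃₂, (R−Rᵀ)₁₃, (R−Rᵀ)₂₁) / (2 sinθ) = (+0.450179, +0.875177, -0.177213)
rvec = θ·k = (+0.175966, +0.342089, -0.069269)

rvec=(0.1760, 0.3421, -0.0693) tvec=(-0.4495, -0.1608, 1.2584)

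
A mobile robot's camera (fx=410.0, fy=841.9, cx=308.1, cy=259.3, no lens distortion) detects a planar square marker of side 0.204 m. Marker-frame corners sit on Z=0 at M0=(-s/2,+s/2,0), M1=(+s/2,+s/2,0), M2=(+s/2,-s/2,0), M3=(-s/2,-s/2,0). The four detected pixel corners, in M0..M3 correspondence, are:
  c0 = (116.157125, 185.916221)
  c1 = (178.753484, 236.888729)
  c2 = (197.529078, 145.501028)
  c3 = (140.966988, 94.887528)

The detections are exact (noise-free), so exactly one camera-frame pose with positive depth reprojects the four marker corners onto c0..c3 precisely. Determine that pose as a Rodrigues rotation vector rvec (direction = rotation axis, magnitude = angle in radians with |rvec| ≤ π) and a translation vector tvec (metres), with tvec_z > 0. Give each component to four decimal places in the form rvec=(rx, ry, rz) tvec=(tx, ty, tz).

rvec=(-0.5779, -0.4160, 0.2906) tvec=(-0.5027, -0.1563, 1.3868)

Intrinsics K: fx=410.0, fy=841.9, cx=308.1, cy=259.3
Marker side s = 0.204 m; corners in marker frame (Z=0):
  M0 = (-0.1020, +0.1020, 0)
  M1 = (+0.1020, +0.1020, 0)
  M2 = (+0.1020, -0.1020, 0)
  M3 = (-0.1020, -0.1020, 0)
Detected image corners:
  c0 = (116.157125, 185.916221) px
  c1 = (178.753484, 236.888729) px
  c2 = (197.529078, 145.501028) px
  c3 = (140.966988, 94.887528) px
Planar DLT: solve 8×8 A·h = b for H (H[2,2]=1):
  H  [+325.25828 -172.74700 +159.46584]
  H  [+284.37320 +377.76082 +164.40598]
  H  [+0.21367 -0.41832 +1.00000]
B = K⁻¹H; ‖b₁‖=0.721106, ‖b₂‖=0.721106; λ = 2/(‖b₁‖+‖b₂‖) = 1.386760, sign → tz>0 ⇒ λ=+1.386760
r₁ = λ·B[:,0] = (+0.87747,+0.37715,+0.29630); r₂ = λ·B[:,1] = (-0.14835,+0.80091,-0.58011)
r₃ = r₁×r₂ = (-0.45610,+0.46508,+0.75873); SVD([r₁ r₂ r₃]) → R = UVᵀ:
  R  [+0.87747 -0.14835 -0.45610]
  R  [+0.37715 +0.80091 +0.46508]
  R  [+0.29630 -0.58011 +0.75873]
t = (-0.50273, -0.15631, +1.38676) m
tr R = 2.437115; θ = arccos((tr R − 1)/2) = 0.769070 rad = 44.064°
axis k = ((R−Rᵀ)₃₂, (R−Rᵀ)₁₃, (R−Rᵀ)₂₁) / (2 sinθ) = (-0.751430, -0.540937, +0.377810)
rvec = θ·k = (-0.577903, -0.416018, +0.290562)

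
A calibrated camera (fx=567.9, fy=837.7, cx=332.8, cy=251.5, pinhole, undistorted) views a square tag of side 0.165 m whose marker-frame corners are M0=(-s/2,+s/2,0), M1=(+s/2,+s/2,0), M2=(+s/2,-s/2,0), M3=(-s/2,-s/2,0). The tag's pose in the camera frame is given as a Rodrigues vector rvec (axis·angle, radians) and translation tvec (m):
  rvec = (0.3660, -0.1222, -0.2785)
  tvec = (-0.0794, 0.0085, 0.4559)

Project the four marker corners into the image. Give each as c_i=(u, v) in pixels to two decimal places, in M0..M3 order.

Intrinsics K: fx=567.9, fy=837.7, cx=332.8, cy=251.5
Marker side s = 0.165 m; corners in marker frame (Z=0):
  M0 = (-0.0825, +0.0825, 0)
  M1 = (+0.0825, +0.0825, 0)
  M2 = (+0.0825, -0.0825, 0)
  M3 = (-0.0825, -0.0825, 0)
rvec = (0.3660, -0.1222, -0.2785), |rvec| = θ = 0.47587 rad = 27.265°
Rodrigues: sinθ=0.45811, 1−cosθ=0.11110; R = I + sinθ·[k]× + (1−cosθ)·[k]×²:
    [+0.95462 +0.24616 -0.16765]
    [-0.29005 +0.89622 -0.33564]
    [+0.06763 +0.36904 +0.92695]
t = (-0.0794, 0.0085, 0.4559) m
M0: Pc = R·M0+t = (-0.13785, +0.10637, +0.48077); u = 567.9·(-0.13785)/0.48077 + 332.8 = 169.9691, v = 837.7·(+0.10637)/0.48077 + 251.5 = 436.8375
M1: Pc = R·M1+t = (+0.01966, +0.05851, +0.49193); u = 567.9·(+0.01966)/0.49193 + 332.8 = 355.5016, v = 837.7·(+0.05851)/0.49193 + 251.5 = 351.1352
M2: Pc = R·M2+t = (-0.02095, -0.08937, +0.43103); u = 567.9·(-0.02095)/0.43103 + 332.8 = 305.1945, v = 837.7·(-0.08937)/0.43103 + 251.5 = 77.8171
M3: Pc = R·M3+t = (-0.17846, -0.04151, +0.41987); u = 567.9·(-0.17846)/0.41987 + 332.8 = 91.4185, v = 837.7·(-0.04151)/0.41987 + 251.5 = 168.6845

c0=(169.97, 436.84) c1=(355.50, 351.14) c2=(305.19, 77.82) c3=(91.42, 168.68)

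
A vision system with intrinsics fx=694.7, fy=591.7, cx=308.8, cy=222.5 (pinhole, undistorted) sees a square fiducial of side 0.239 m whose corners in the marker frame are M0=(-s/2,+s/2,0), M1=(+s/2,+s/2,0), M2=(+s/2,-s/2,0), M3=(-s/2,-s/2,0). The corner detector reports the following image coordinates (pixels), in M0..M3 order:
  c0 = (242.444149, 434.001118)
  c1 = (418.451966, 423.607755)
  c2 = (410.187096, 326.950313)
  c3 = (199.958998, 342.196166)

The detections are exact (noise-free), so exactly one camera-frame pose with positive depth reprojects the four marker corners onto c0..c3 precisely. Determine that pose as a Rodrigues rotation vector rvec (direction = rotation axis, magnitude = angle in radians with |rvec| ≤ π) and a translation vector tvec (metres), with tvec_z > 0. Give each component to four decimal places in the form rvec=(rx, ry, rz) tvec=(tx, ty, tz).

rvec=(0.7150, 0.0560, -0.1332) tvec=(0.0109, 0.2374, 0.8591)

Intrinsics K: fx=694.7, fy=591.7, cx=308.8, cy=222.5
Marker side s = 0.239 m; corners in marker frame (Z=0):
  M0 = (-0.1195, +0.1195, 0)
  M1 = (+0.1195, +0.1195, 0)
  M2 = (+0.1195, -0.1195, 0)
  M3 = (-0.1195, -0.1195, 0)
Detected image corners:
  c0 = (242.444149, 434.001118) px
  c1 = (418.451966, 423.607755) px
  c2 = (410.187096, 326.950313) px
  c3 = (199.958998, 342.196166) px
Planar DLT: solve 8×8 A·h = b for H (H[2,2]=1):
  H  [+765.78056 +347.42879 +317.60800]
  H  [-95.69342 +682.77351 +386.03278]
  H  [-0.11258 +0.75621 +1.00000]
B = K⁻¹H; ‖b₁‖=1.163989, ‖b₂‖=1.163989; λ = 2/(‖b₁‖+‖b₂‖) = 0.859115, sign → tz>0 ⇒ λ=+0.859115
r₁ = λ·B[:,0] = (+0.99001,-0.10257,-0.09672); r₂ = λ·B[:,1] = (+0.14087,+0.74705,+0.64967)
r₃ = r₁×r₂ = (+0.00562,-0.65681,+0.75404); SVD([r₁ r₂ r₃]) → R = UVᵀ:
  R  [+0.99001 +0.14087 +0.00562]
  R  [-0.10257 +0.74705 -0.65681]
  R  [-0.09672 +0.64967 +0.75404]
t = (+0.01089, +0.23744, +0.85911) m
tr R = 2.491097; θ = arccos((tr R − 1)/2) = 0.729439 rad = 41.794°
axis k = ((R−Rᵀ)₃₂, (R−Rᵀ)₁₃, (R−Rᵀ)₂₁) / (2 sinθ) = (+0.980177, +0.076782, -0.182639)
rvec = θ·k = (+0.714979, +0.056008, -0.133224)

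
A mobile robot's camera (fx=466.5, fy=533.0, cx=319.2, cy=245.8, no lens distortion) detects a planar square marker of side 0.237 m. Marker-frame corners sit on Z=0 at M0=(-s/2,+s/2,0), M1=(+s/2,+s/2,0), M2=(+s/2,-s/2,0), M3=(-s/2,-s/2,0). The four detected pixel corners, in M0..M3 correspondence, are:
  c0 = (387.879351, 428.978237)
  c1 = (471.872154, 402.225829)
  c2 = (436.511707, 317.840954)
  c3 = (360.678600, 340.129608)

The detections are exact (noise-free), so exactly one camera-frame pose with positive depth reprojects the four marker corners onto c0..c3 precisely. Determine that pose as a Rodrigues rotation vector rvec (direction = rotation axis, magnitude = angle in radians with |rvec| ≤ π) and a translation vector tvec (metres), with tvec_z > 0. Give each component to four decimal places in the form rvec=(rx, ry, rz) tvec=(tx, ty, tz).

Intrinsics K: fx=466.5, fy=533.0, cx=319.2, cy=245.8
Marker side s = 0.237 m; corners in marker frame (Z=0):
  M0 = (-0.1185, +0.1185, 0)
  M1 = (+0.1185, +0.1185, 0)
  M2 = (+0.1185, -0.1185, 0)
  M3 = (-0.1185, -0.1185, 0)
Detected image corners:
  c0 = (387.879351, 428.978237) px
  c1 = (471.872154, 402.225829) px
  c2 = (436.511707, 317.840954) px
  c3 = (360.678600, 340.129608) px
Planar DLT: solve 8×8 A·h = b for H (H[2,2]=1):
  H  [+371.84362 -60.24234 +413.78158]
  H  [-70.94328 +192.45332 +369.78506]
  H  [+0.08596 -0.46448 +1.00000]
B = K⁻¹H; ‖b₁‖=0.763074, ‖b₂‖=0.763074; λ = 2/(‖b₁‖+‖b₂‖) = 1.310488, sign → tz>0 ⇒ λ=+1.310488
r₁ = λ·B[:,0] = (+0.96750,-0.22638,+0.11264); r₂ = λ·B[:,1] = (+0.24726,+0.75389,-0.60869)
r₃ = r₁×r₂ = (+0.05287,+0.61677,+0.78537); SVD([r₁ r₂ r₃]) → R = UVᵀ:
  R  [+0.96750 +0.24726 +0.05287]
  R  [-0.22638 +0.75389 +0.61677]
  R  [+0.11264 -0.60869 +0.78537]
t = (+0.26570, +0.30484, +1.31049) m
tr R = 2.506766; θ = arccos((tr R − 1)/2) = 0.717605 rad = 41.116°
axis k = ((R−Rᵀ)₃₂, (R−Rᵀ)₁₃, (R−Rᵀ)₂₁) / (2 sinθ) = (-0.931792, -0.045447, -0.360136)
rvec = θ·k = (-0.668658, -0.032613, -0.258435)

rvec=(-0.6687, -0.0326, -0.2584) tvec=(0.2657, 0.3048, 1.3105)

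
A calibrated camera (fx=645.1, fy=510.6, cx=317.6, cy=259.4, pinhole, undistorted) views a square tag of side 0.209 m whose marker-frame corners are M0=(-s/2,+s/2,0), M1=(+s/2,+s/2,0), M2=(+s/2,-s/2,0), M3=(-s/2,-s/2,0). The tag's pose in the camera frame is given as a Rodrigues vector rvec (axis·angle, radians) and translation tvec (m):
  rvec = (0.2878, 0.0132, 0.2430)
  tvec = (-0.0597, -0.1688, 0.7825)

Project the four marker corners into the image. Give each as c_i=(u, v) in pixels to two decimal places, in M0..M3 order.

Intrinsics K: fx=645.1, fy=510.6, cx=317.6, cy=259.4
Marker side s = 0.209 m; corners in marker frame (Z=0):
  M0 = (-0.1045, +0.1045, 0)
  M1 = (+0.1045, +0.1045, 0)
  M2 = (+0.1045, -0.1045, 0)
  M3 = (-0.1045, -0.1045, 0)
rvec = (0.2878, 0.0132, 0.2430), |rvec| = θ = 0.37690 rad = 21.595°
Rodrigues: sinθ=0.36804, 1−cosθ=0.07019; R = I + sinθ·[k]× + (1−cosθ)·[k]×²:
    [+0.97074 -0.23541 +0.04745]
    [+0.23916 +0.92990 -0.27945]
    [+0.02167 +0.28262 +0.95899]
t = (-0.0597, -0.1688, 0.7825) m
M0: Pc = R·M0+t = (-0.18574, -0.09662, +0.80977); u = 645.1·(-0.18574)/0.80977 + 317.6 = 169.6290, v = 510.6·(-0.09662)/0.80977 + 259.4 = 198.4772
M1: Pc = R·M1+t = (+0.01714, -0.04663, +0.81430); u = 645.1·(+0.01714)/0.81430 + 317.6 = 331.1799, v = 510.6·(-0.04663)/0.81430 + 259.4 = 230.1590
M2: Pc = R·M2+t = (+0.06634, -0.24098, +0.75523); u = 645.1·(+0.06634)/0.75523 + 317.6 = 374.2682, v = 510.6·(-0.24098)/0.75523 + 259.4 = 96.4760
M3: Pc = R·M3+t = (-0.13654, -0.29097, +0.75070); u = 645.1·(-0.13654)/0.75070 + 317.6 = 200.2658, v = 510.6·(-0.29097)/0.75070 + 259.4 = 61.4950

c0=(169.63, 198.48) c1=(331.18, 230.16) c2=(374.27, 96.48) c3=(200.27, 61.49)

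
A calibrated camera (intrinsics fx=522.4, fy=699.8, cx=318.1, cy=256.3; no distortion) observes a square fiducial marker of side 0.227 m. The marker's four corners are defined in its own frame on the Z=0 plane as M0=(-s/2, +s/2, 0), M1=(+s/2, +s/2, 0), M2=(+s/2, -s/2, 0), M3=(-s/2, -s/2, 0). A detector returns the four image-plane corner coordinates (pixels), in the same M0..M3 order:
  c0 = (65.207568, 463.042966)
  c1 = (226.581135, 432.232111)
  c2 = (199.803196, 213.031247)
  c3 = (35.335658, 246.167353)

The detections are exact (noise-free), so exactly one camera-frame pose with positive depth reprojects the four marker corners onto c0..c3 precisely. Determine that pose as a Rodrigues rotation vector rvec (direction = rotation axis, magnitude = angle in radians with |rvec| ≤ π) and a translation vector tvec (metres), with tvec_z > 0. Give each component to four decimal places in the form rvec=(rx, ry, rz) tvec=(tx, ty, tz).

Intrinsics K: fx=522.4, fy=699.8, cx=318.1, cy=256.3
Marker side s = 0.227 m; corners in marker frame (Z=0):
  M0 = (-0.1135, +0.1135, 0)
  M1 = (+0.1135, +0.1135, 0)
  M2 = (+0.1135, -0.1135, 0)
  M3 = (-0.1135, -0.1135, 0)
Detected image corners:
  c0 = (65.207568, 463.042966) px
  c1 = (226.581135, 432.232111) px
  c2 = (199.803196, 213.031247) px
  c3 = (35.335658, 246.167353) px
Planar DLT: solve 8×8 A·h = b for H (H[2,2]=1):
  H  [+713.18344 +136.60142 +131.56287]
  H  [-152.26215 +990.82252 +339.78783]
  H  [-0.03385 +0.08954 +1.00000]
B = K⁻¹H; ‖b₁‖=1.401333, ‖b₂‖=1.401333; λ = 2/(‖b₁‖+‖b₂‖) = 0.713606, sign → tz>0 ⇒ λ=+0.713606
r₁ = λ·B[:,0] = (+0.98893,-0.14642,-0.02415); r₂ = λ·B[:,1] = (+0.14769,+0.98697,+0.06390)
r₃ = r₁×r₂ = (+0.01448,-0.06676,+0.99766); SVD([r₁ r₂ r₃]) → R = UVᵀ:
  R  [+0.98893 +0.14769 +0.01448]
  R  [-0.14642 +0.98697 -0.06676]
  R  [-0.02415 +0.06390 +0.99766]
t = (-0.25481, +0.08513, +0.71361) m
tr R = 2.973559; θ = arccos((tr R − 1)/2) = 0.162787 rad = 9.327°
axis k = ((R−Rᵀ)₃₂, (R−Rᵀ)₁₃, (R−Rᵀ)₂₁) / (2 sinθ) = (+0.403096, +0.119205, -0.907361)
rvec = θ·k = (+0.065619, +0.019405, -0.147706)

rvec=(0.0656, 0.0194, -0.1477) tvec=(-0.2548, 0.0851, 0.7136)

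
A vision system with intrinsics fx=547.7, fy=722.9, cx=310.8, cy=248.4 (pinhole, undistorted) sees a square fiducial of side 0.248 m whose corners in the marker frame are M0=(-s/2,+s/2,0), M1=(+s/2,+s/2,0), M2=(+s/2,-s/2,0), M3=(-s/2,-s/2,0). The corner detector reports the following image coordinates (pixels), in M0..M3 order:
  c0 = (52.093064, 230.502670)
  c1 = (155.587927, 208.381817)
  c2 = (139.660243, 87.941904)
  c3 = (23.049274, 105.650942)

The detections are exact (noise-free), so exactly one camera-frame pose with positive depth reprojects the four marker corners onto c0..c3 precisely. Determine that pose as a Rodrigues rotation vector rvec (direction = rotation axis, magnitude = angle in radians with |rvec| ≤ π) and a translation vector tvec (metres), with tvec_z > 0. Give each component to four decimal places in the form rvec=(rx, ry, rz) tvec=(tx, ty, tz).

rvec=(0.6026, -0.3347, -0.0915) tvec=(-0.5152, -0.1576, 1.3057)

Intrinsics K: fx=547.7, fy=722.9, cx=310.8, cy=248.4
Marker side s = 0.248 m; corners in marker frame (Z=0):
  M0 = (-0.1240, +0.1240, 0)
  M1 = (+0.1240, +0.1240, 0)
  M2 = (+0.1240, -0.1240, 0)
  M3 = (-0.1240, -0.1240, 0)
Detected image corners:
  c0 = (52.093064, 230.502670) px
  c1 = (155.587927, 208.381817) px
  c2 = (139.660243, 87.941904) px
  c3 = (23.049274, 105.650942) px
Planar DLT: solve 8×8 A·h = b for H (H[2,2]=1):
  H  [+462.32412 +130.37441 +94.67936]
  H  [-46.64279 +563.31243 +161.17151]
  H  [+0.21592 +0.43645 +1.00000]
B = K⁻¹H; ‖b₁‖=0.765872, ‖b₂‖=0.765872; λ = 2/(‖b₁‖+‖b₂‖) = 1.305701, sign → tz>0 ⇒ λ=+1.305701
r₁ = λ·B[:,0] = (+0.94219,-0.18112,+0.28192); r₂ = λ·B[:,1] = (-0.01257,+0.82164,+0.56987)
r₃ = r₁×r₂ = (-0.33485,-0.54047,+0.77186); SVD([r₁ r₂ r₃]) → R = UVᵀ:
  R  [+0.94219 -0.01257 -0.33485]
  R  [-0.18112 +0.82164 -0.54047]
  R  [+0.28192 +0.56987 +0.77186]
t = (-0.51523, -0.15755, +1.30570) m
tr R = 2.535681; θ = arccos((tr R − 1)/2) = 0.695332 rad = 39.840°
axis k = ((R−Rᵀ)₃₂, (R−Rᵀ)₁₃, (R−Rᵀ)₂₁) / (2 sinθ) = (+0.866587, -0.481377, -0.131546)
rvec = θ·k = (+0.602566, -0.334717, -0.091468)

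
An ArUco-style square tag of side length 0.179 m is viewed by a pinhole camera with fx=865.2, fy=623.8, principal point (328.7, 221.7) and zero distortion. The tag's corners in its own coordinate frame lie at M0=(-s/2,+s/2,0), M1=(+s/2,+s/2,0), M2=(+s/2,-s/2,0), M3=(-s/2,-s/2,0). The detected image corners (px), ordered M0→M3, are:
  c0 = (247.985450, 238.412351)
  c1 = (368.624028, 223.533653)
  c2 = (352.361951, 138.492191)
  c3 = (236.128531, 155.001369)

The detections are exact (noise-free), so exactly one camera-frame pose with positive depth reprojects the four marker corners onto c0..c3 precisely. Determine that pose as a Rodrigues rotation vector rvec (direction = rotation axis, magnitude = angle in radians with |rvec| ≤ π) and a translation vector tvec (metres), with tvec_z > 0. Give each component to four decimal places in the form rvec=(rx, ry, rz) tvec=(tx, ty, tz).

Intrinsics K: fx=865.2, fy=623.8, cx=328.7, cy=221.7
Marker side s = 0.179 m; corners in marker frame (Z=0):
  M0 = (-0.0895, +0.0895, 0)
  M1 = (+0.0895, +0.0895, 0)
  M2 = (+0.0895, -0.0895, 0)
  M3 = (-0.0895, -0.0895, 0)
Detected image corners:
  c0 = (247.985450, 238.412351) px
  c1 = (368.624028, 223.533653) px
  c2 = (352.361951, 138.492191) px
  c3 = (236.128531, 155.001369) px
Planar DLT: solve 8×8 A·h = b for H (H[2,2]=1):
  H  [+618.15439 +20.92334 +300.39345]
  H  [-114.89001 +434.45716 +188.24191]
  H  [-0.14369 -0.19073 +1.00000]
B = K⁻¹H; ‖b₁‖=0.793603, ‖b₂‖=0.793603; λ = 2/(‖b₁‖+‖b₂‖) = 1.260076, sign → tz>0 ⇒ λ=+1.260076
r₁ = λ·B[:,0] = (+0.96906,-0.16773,-0.18106); r₂ = λ·B[:,1] = (+0.12178,+0.96302,-0.24034)
r₃ = r₁×r₂ = (+0.21467,+0.21085,+0.95365); SVD([r₁ r₂ r₃]) → R = UVᵀ:
  R  [+0.96906 +0.12178 +0.21467]
  R  [-0.16773 +0.96302 +0.21085]
  R  [-0.18106 -0.24034 +0.95365]
t = (-0.04123, -0.06759, +1.26008) m
tr R = 2.885738; θ = arccos((tr R − 1)/2) = 0.339657 rad = 19.461°
axis k = ((R−Rᵀ)₃₂, (R−Rᵀ)₁₃, (R−Rᵀ)₂₁) / (2 sinθ) = (-0.677133, +0.593895, -0.434487)
rvec = θ·k = (-0.229993, +0.201721, -0.147576)

rvec=(-0.2300, 0.2017, -0.1476) tvec=(-0.0412, -0.0676, 1.2601)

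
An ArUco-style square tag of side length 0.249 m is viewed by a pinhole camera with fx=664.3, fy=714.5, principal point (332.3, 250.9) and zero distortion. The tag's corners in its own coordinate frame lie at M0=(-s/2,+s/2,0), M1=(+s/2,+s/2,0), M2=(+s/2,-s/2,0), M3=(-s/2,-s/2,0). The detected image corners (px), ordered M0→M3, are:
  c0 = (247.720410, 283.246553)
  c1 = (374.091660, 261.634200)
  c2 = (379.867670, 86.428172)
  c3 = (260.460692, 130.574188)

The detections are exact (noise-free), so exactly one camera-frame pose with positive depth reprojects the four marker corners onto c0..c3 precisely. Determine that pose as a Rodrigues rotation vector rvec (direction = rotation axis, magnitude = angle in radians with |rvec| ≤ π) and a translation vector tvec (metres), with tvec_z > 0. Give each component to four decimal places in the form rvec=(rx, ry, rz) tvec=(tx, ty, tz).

Intrinsics K: fx=664.3, fy=714.5, cx=332.3, cy=250.9
Marker side s = 0.249 m; corners in marker frame (Z=0):
  M0 = (-0.1245, +0.1245, 0)
  M1 = (+0.1245, +0.1245, 0)
  M2 = (+0.1245, -0.1245, 0)
  M3 = (-0.1245, -0.1245, 0)
Detected image corners:
  c0 = (247.720410, 283.246553) px
  c1 = (374.091660, 261.634200) px
  c2 = (379.867670, 86.428172) px
  c3 = (260.460692, 130.574188) px
Planar DLT: solve 8×8 A·h = b for H (H[2,2]=1):
  H  [+301.57915 -124.47736 +311.05048]
  H  [-249.16762 +602.91389 +188.92358]
  H  [-0.60683 -0.27331 +1.00000]
B = K⁻¹H; ‖b₁‖=0.980047, ‖b₂‖=0.980047; λ = 2/(‖b₁‖+‖b₂‖) = 1.020359, sign → tz>0 ⇒ λ=+1.020359
r₁ = λ·B[:,0] = (+0.77295,-0.13840,-0.61918); r₂ = λ·B[:,1] = (-0.05170,+0.95893,-0.27888)
r₃ = r₁×r₂ = (+0.63235,+0.24757,+0.73406); SVD([r₁ r₂ r₃]) → R = UVᵀ:
  R  [+0.77295 -0.05170 +0.63235]
  R  [-0.13840 +0.95893 +0.24757]
  R  [-0.61918 -0.27888 +0.73406]
t = (-0.03264, -0.08851, +1.02036) m
tr R = 2.465947; θ = arccos((tr R − 1)/2) = 0.748114 rad = 42.864°
axis k = ((R−Rᵀ)₃₂, (R−Rᵀ)₁₃, (R−Rᵀ)₂₁) / (2 sinθ) = (-0.386944, +0.919898, -0.063730)
rvec = θ·k = (-0.289478, +0.688188, -0.047678)

rvec=(-0.2895, 0.6882, -0.0477) tvec=(-0.0326, -0.0885, 1.0204)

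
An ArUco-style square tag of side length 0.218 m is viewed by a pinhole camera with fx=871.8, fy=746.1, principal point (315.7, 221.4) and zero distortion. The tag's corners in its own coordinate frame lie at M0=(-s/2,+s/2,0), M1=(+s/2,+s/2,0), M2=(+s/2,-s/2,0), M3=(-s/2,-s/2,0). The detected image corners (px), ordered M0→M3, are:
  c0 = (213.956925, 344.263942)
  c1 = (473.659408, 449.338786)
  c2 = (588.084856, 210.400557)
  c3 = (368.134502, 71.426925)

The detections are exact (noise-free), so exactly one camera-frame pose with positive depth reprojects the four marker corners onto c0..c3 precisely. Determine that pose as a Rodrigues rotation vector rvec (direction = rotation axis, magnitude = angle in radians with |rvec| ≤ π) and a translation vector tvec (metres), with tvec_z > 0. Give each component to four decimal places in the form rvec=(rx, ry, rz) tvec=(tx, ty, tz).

rvec=(-0.0823, -0.4980, 0.4791) tvec=(0.0710, 0.0369, 0.5744)

Intrinsics K: fx=871.8, fy=746.1, cx=315.7, cy=221.4
Marker side s = 0.218 m; corners in marker frame (Z=0):
  M0 = (-0.1090, +0.1090, 0)
  M1 = (+0.1090, +0.1090, 0)
  M2 = (+0.1090, -0.1090, 0)
  M3 = (-0.1090, -0.1090, 0)
Detected image corners:
  c0 = (213.956925, 344.263942) px
  c1 = (473.659408, 449.338786) px
  c2 = (588.084856, 210.400557) px
  c3 = (368.134502, 71.426925) px
Planar DLT: solve 8×8 A·h = b for H (H[2,2]=1):
  H  [+1411.52710 -744.68896 +423.39443]
  H  [+768.43701 +1078.17763 +269.32697]
  H  [+0.76577 -0.33151 +1.00000]
B = K⁻¹H; ‖b₁‖=1.741016, ‖b₂‖=1.741016; λ = 2/(‖b₁‖+‖b₂‖) = 0.574377, sign → tz>0 ⇒ λ=+0.574377
r₁ = λ·B[:,0] = (+0.77069,+0.46105,+0.43984); r₂ = λ·B[:,1] = (-0.42168,+0.88653,-0.19041)
r₃ = r₁×r₂ = (-0.47772,-0.03872,+0.87766); SVD([r₁ r₂ r₃]) → R = UVᵀ:
  R  [+0.77069 -0.42168 -0.47772]
  R  [+0.46105 +0.88653 -0.03872]
  R  [+0.43984 -0.19041 +0.87766]
t = (+0.07095, +0.03690, +0.57438) m
tr R = 2.534879; θ = arccos((tr R − 1)/2) = 0.695959 rad = 39.875°
axis k = ((R−Rᵀ)₃₂, (R−Rᵀ)₁₃, (R−Rᵀ)₂₁) / (2 sinθ) = (-0.118300, -0.715592, +0.688428)
rvec = θ·k = (-0.082332, -0.498023, +0.479117)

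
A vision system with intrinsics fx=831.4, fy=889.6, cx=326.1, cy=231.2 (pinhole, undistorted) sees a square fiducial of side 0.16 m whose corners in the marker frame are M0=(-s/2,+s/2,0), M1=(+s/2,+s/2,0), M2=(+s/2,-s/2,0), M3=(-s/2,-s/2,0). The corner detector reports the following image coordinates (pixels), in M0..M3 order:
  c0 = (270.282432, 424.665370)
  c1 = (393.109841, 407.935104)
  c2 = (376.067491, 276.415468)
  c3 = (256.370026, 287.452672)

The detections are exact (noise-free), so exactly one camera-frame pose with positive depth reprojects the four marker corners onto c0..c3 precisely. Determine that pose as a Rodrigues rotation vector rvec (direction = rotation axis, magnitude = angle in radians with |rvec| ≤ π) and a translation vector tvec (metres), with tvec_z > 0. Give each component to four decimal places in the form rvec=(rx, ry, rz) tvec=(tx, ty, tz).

rvec=(-0.2205, -0.2535, -0.0982) tvec=(-0.0014, 0.1388, 1.0578)

Intrinsics K: fx=831.4, fy=889.6, cx=326.1, cy=231.2
Marker side s = 0.16 m; corners in marker frame (Z=0):
  M0 = (-0.0800, +0.0800, 0)
  M1 = (+0.0800, +0.0800, 0)
  M2 = (+0.0800, -0.0800, 0)
  M3 = (-0.0800, -0.0800, 0)
Detected image corners:
  c0 = (270.282432, 424.665370) px
  c1 = (393.109841, 407.935104) px
  c2 = (376.067491, 276.415468) px
  c3 = (256.370026, 287.452672) px
Planar DLT: solve 8×8 A·h = b for H (H[2,2]=1):
  H  [+837.08065 +34.53745 +325.02617]
  H  [-0.99622 +772.20691 +347.94609]
  H  [+0.24491 -0.19258 +1.00000]
B = K⁻¹H; ‖b₁‖=0.945347, ‖b₂‖=0.945347; λ = 2/(‖b₁‖+‖b₂‖) = 1.057813, sign → tz>0 ⇒ λ=+1.057813
r₁ = λ·B[:,0] = (+0.96343,-0.06852,+0.25907); r₂ = λ·B[:,1] = (+0.12385,+0.97117,-0.20371)
r₃ = r₁×r₂ = (-0.23764,+0.22835,+0.94413); SVD([r₁ r₂ r₃]) → R = UVᵀ:
  R  [+0.96343 +0.12385 -0.23764]
  R  [-0.06852 +0.97117 +0.22835]
  R  [+0.25907 -0.20371 +0.94413]
t = (-0.00137, +0.13882, +1.05781) m
tr R = 2.878721; θ = arccos((tr R − 1)/2) = 0.350035 rad = 20.056°
axis k = ((R−Rᵀ)₃₂, (R−Rᵀ)₁₃, (R−Rᵀ)₂₁) / (2 sinθ) = (-0.629955, -0.724221, -0.280466)
rvec = θ·k = (-0.220506, -0.253502, -0.098173)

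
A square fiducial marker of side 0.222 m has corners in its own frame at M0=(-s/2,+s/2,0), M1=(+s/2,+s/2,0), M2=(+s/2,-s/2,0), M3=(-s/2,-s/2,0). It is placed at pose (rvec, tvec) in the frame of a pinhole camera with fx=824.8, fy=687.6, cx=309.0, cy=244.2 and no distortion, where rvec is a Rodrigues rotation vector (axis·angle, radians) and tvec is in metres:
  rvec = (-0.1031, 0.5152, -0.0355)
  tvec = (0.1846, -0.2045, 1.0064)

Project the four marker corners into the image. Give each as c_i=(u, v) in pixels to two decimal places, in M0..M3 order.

Intrinsics K: fx=824.8, fy=687.6, cx=309.0, cy=244.2
Marker side s = 0.222 m; corners in marker frame (Z=0):
  M0 = (-0.1110, +0.1110, 0)
  M1 = (+0.1110, +0.1110, 0)
  M2 = (+0.1110, -0.1110, 0)
  M3 = (-0.1110, -0.1110, 0)
rvec = (-0.1031, 0.5152, -0.0355), |rvec| = θ = 0.52661 rad = 30.173°
Rodrigues: sinθ=0.50261, 1−cosθ=0.13549; R = I + sinθ·[k]× + (1−cosθ)·[k]×²:
    [+0.86971 +0.00793 +0.49350]
    [-0.05983 +0.99419 +0.08946]
    [-0.48993 -0.10734 +0.86513]
t = (0.1846, -0.2045, 1.0064) m
M0: Pc = R·M0+t = (+0.08894, -0.08750, +1.04887); u = 824.8·(+0.08894)/1.04887 + 309.0 = 378.9421, v = 687.6·(-0.08750)/1.04887 + 244.2 = 186.8359
M1: Pc = R·M1+t = (+0.28202, -0.10079, +0.94010); u = 824.8·(+0.28202)/0.94010 + 309.0 = 556.4284, v = 687.6·(-0.10079)/0.94010 + 244.2 = 170.4841
M2: Pc = R·M2+t = (+0.28026, -0.32150, +0.96393); u = 824.8·(+0.28026)/0.96393 + 309.0 = 548.8053, v = 687.6·(-0.32150)/0.96393 + 244.2 = 14.8675
M3: Pc = R·M3+t = (+0.08718, -0.30821, +1.07270); u = 824.8·(+0.08718)/1.07270 + 309.0 = 376.0346, v = 687.6·(-0.30821)/1.07270 + 244.2 = 46.6344

c0=(378.94, 186.84) c1=(556.43, 170.48) c2=(548.81, 14.87) c3=(376.03, 46.63)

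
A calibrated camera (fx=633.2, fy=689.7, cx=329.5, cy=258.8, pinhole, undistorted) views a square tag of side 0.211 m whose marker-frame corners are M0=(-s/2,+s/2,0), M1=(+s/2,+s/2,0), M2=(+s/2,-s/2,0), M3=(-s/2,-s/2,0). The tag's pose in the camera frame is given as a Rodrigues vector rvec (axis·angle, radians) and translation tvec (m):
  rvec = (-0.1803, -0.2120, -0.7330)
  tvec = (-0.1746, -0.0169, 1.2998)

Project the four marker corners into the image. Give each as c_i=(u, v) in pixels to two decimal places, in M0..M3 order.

c0=(239.62, 328.54) c1=(316.66, 254.78) c2=(249.00, 175.38) c3=(170.26, 244.75)

Intrinsics K: fx=633.2, fy=689.7, cx=329.5, cy=258.8
Marker side s = 0.211 m; corners in marker frame (Z=0):
  M0 = (-0.1055, +0.1055, 0)
  M1 = (+0.1055, +0.1055, 0)
  M2 = (+0.1055, -0.1055, 0)
  M3 = (-0.1055, -0.1055, 0)
rvec = (-0.1803, -0.2120, -0.7330), |rvec| = θ = 0.78405 rad = 44.923°
Rodrigues: sinθ=0.70616, 1−cosθ=0.29194; R = I + sinθ·[k]× + (1−cosθ)·[k]×²:
    [+0.72349 +0.67833 -0.12817]
    [-0.64202 +0.72940 +0.23618]
    [+0.25370 -0.08859 +0.96322]
t = (-0.1746, -0.0169, 1.2998) m
M0: Pc = R·M0+t = (-0.17937, +0.12779, +1.26369); u = 633.2·(-0.17937)/1.26369 + 329.5 = 239.6250, v = 689.7·(+0.12779)/1.26369 + 258.8 = 328.5429
M1: Pc = R·M1+t = (-0.02671, -0.00768, +1.31722); u = 633.2·(-0.02671)/1.31722 + 329.5 = 316.6613, v = 689.7·(-0.00768)/1.31722 + 258.8 = 254.7779
M2: Pc = R·M2+t = (-0.16983, -0.16159, +1.33591); u = 633.2·(-0.16983)/1.33591 + 329.5 = 249.0011, v = 689.7·(-0.16159)/1.33591 + 258.8 = 175.3774
M3: Pc = R·M3+t = (-0.32249, -0.02612, +1.28238); u = 633.2·(-0.32249)/1.28238 + 329.5 = 170.2633, v = 689.7·(-0.02612)/1.28238 + 258.8 = 244.7527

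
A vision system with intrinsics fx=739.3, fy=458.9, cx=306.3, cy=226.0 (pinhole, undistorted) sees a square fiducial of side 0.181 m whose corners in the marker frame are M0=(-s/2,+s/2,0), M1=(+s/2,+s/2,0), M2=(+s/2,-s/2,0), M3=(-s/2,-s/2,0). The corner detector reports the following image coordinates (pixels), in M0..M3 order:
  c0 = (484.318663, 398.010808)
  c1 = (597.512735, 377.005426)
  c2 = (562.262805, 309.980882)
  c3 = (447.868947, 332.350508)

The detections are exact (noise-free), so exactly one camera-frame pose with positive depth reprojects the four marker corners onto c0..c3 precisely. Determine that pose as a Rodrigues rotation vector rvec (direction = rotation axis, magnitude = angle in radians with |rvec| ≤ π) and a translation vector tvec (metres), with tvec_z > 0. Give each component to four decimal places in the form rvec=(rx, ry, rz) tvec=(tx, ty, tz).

Intrinsics K: fx=739.3, fy=458.9, cx=306.3, cy=226.0
Marker side s = 0.181 m; corners in marker frame (Z=0):
  M0 = (-0.0905, +0.0905, 0)
  M1 = (+0.0905, +0.0905, 0)
  M2 = (+0.0905, -0.0905, 0)
  M3 = (-0.0905, -0.0905, 0)
Detected image corners:
  c0 = (484.318663, 398.010808) px
  c1 = (597.512735, 377.005426) px
  c2 = (562.262805, 309.980882) px
  c3 = (447.868947, 332.350508) px
Planar DLT: solve 8×8 A·h = b for H (H[2,2]=1):
  H  [+583.82972 +242.68262 +522.68762]
  H  [-150.17184 +396.71518 +354.67700]
  H  [-0.08574 +0.08526 +1.00000]
B = K⁻¹H; ‖b₁‖=0.877262, ‖b₂‖=0.877262; λ = 2/(‖b₁‖+‖b₂‖) = 1.139910, sign → tz>0 ⇒ λ=+1.139910
r₁ = λ·B[:,0] = (+0.94069,-0.32490,-0.09773); r₂ = λ·B[:,1] = (+0.33392,+0.93758,+0.09719)
r₃ = r₁×r₂ = (+0.06006,-0.12406,+0.99046); SVD([r₁ r₂ r₃]) → R = UVᵀ:
  R  [+0.94069 +0.33392 +0.06006]
  R  [-0.32490 +0.93758 -0.12406]
  R  [-0.09773 +0.09719 +0.99046]
t = (+0.33364, +0.31963, +1.13991) m
tr R = 2.868719; θ = arccos((tr R − 1)/2) = 0.364339 rad = 20.875°
axis k = ((R−Rᵀ)₃₂, (R−Rᵀ)₁₃, (R−Rᵀ)₂₁) / (2 sinθ) = (+0.310461, +0.221411, -0.924441)
rvec = θ·k = (+0.113113, +0.080669, -0.336809)

rvec=(0.1131, 0.0807, -0.3368) tvec=(0.3336, 0.3196, 1.1399)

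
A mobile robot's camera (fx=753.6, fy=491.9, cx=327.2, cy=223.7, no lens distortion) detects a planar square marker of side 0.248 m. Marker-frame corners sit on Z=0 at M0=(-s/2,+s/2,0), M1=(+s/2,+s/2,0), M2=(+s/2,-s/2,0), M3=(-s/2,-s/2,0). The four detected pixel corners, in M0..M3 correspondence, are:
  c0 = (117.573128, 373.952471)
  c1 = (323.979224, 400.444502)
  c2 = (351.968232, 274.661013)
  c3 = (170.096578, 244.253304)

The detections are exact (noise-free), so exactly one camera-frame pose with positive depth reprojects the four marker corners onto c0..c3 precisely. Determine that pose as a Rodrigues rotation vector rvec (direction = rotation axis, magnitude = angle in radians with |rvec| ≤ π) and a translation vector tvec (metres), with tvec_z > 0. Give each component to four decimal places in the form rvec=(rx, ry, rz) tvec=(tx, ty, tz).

Intrinsics K: fx=753.6, fy=491.9, cx=327.2, cy=223.7
Marker side s = 0.248 m; corners in marker frame (Z=0):
  M0 = (-0.1240, +0.1240, 0)
  M1 = (+0.1240, +0.1240, 0)
  M2 = (+0.1240, -0.1240, 0)
  M3 = (-0.1240, -0.1240, 0)
Detected image corners:
  c0 = (117.573128, 373.952471) px
  c1 = (323.979224, 400.444502) px
  c2 = (351.968232, 274.661013) px
  c3 = (170.096578, 244.253304) px
Planar DLT: solve 8×8 A·h = b for H (H[2,2]=1):
  H  [+834.57599 -272.37261 +244.78667]
  H  [+188.44468 +365.29697 +320.06390]
  H  [+0.22663 -0.46259 +1.00000]
B = K⁻¹H; ‖b₁‖=1.071434, ‖b₂‖=1.071434; λ = 2/(‖b₁‖+‖b₂‖) = 0.933329, sign → tz>0 ⇒ λ=+0.933329
r₁ = λ·B[:,0] = (+0.94178,+0.26136,+0.21152); r₂ = λ·B[:,1] = (-0.14988,+0.88946,-0.43175)
r₃ = r₁×r₂ = (-0.30098,+0.37491,+0.87684); SVD([r₁ r₂ r₃]) → R = UVᵀ:
  R  [+0.94178 -0.14988 -0.30098]
  R  [+0.26136 +0.88946 +0.37491]
  R  [+0.21152 -0.43175 +0.87684]
t = (-0.10207, +0.18284, +0.93333) m
tr R = 2.708081; θ = arccos((tr R − 1)/2) = 0.547092 rad = 31.346°
axis k = ((R−Rᵀ)₃₂, (R−Rᵀ)₁₃, (R−Rᵀ)₂₁) / (2 sinθ) = (-0.775321, -0.492588, +0.395265)
rvec = θ·k = (-0.424172, -0.269491, +0.216246)

rvec=(-0.4242, -0.2695, 0.2162) tvec=(-0.1021, 0.1828, 0.9333)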